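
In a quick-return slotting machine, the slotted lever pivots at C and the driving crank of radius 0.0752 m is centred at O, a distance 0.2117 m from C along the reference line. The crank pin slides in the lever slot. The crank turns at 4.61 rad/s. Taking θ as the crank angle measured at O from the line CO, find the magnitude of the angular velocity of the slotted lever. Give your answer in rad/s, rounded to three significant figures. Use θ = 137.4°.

1.03

ω = 4.61 rad/s
Crank pin A relative to C: A = (d + r cosθ, r sinθ); lever angle φ = atan2(r sinθ, d + r cosθ).
Differentiating tanφ: φ̇ = rω(d cosθ + r)/(d² + r² + 2dr cosθ).
d² + r² + 2dr cosθ = |CA|² = 0.0270348 m²;  d cosθ + r = -0.080632 m.
|ω_lever| = |0.0752·4.61·-0.080632| / 0.0270348 = 1.034 rad/s.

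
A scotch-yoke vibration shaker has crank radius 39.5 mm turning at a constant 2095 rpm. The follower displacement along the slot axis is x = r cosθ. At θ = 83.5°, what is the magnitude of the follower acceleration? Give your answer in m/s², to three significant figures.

215

ω = 219.4 rad/s (from 2095 rpm).
x = r cosθ ⇒ ẍ = −rω² cosθ (ω constant).
|a| = rω²|cosθ| = 0.0395·(219.4)²·|cos 83.5°| = 215.22 m/s².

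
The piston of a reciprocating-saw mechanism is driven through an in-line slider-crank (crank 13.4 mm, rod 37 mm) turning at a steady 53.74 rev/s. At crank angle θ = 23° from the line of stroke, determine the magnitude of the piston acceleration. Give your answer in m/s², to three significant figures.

1800

ω = 2π·53.7 = 337.7 rad/s
x(θ) = r cosθ + √(L² − r² sin²θ); with ω constant, a = ω²·d²x/dθ².
d²x/dθ² = −r cosθ − r²(cos2θ)/√u − r⁴ sin²2θ/(4u^{3/2}),  u = L² − r² sin²θ = 0.00134159 m².
Substituting r = 0.0134 m, L = 0.037 m, θ = 23°: d²x/dθ² = -0.015825 m.
a = ω²·d²x/dθ² = (337.7)²·(-0.015825) = -1804.3 m/s²;  |a| = 1804.3 m/s².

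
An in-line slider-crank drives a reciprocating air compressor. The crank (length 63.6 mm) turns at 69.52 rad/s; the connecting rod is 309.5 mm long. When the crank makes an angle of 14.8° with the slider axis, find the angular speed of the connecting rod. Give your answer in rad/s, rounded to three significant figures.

13.8

ω = 69.52 rad/s
The rod makes angle φ with the slider axis where L sinφ = r sinθ; differentiating, L cosφ·φ̇ = r ω cosθ.
L cosφ = √(L² − r² sin²θ) = 0.30907 m.
|ω_rod| = r ω |cosθ| / √(L² − r² sin²θ) = 0.0636·69.52·0.96682/0.30907 = 13.831 rad/s.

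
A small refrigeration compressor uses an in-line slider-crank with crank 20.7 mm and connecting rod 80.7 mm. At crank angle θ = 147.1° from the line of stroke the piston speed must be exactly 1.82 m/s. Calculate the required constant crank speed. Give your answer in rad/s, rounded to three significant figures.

For an in-line slider-crank, |v_piston| = rω|sinθ|·[1 + r cosθ/√(L² − r² sin²θ)].
With r = 0.0207 m, L = 0.0807 m, θ = 147.1°: the bracketed kinematic factor |dx/dθ| = 0.0087983 m.
ω = v/|dx/dθ| = 1.82/0.0087983 = 206.86 rad/s.

207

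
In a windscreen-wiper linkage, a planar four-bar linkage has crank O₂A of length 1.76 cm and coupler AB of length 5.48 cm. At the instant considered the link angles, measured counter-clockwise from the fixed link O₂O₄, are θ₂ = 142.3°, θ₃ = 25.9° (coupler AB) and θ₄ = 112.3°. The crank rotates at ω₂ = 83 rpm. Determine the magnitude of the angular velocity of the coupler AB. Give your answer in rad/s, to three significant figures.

ω₂ = 8.692 rad/s (from 83 rpm).
Differentiating the loop-closure r₂e^{iθ₂}+r₃e^{iθ₃}=r₁+r₄e^{iθ₄} gives r₂ω₂e^{iθ₂}+r₃ω₃e^{iθ₃}=r₄ω₄e^{iθ₄}.
Eliminating the other unknown: ω₃ = r₂ω₂ sin(θ₄−θ₂) / [r₃ sin(θ₃−θ₄)].
Numerator sine = -0.50000; denominator sine = -0.99803.
Result = 0.0176·8.692·(-0.50000) / (0.0548·(-0.99803)) = +1.3985 rad/s; magnitude 1.3985 rad/s.

1.40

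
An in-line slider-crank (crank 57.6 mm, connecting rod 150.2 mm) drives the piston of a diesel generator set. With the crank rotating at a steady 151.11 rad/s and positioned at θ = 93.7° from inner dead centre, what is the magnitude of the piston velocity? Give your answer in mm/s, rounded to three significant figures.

8450

ω = 151.1 rad/s
For an in-line slider-crank, x = r cosθ + √(L² − r² sin²θ), so v = −rω sinθ·[1 + r cosθ/√(L² − r² sin²θ)].
With r = 0.0576 m, L = 0.1502 m, θ = 93.7°: √(L² − r² sin²θ) = 0.13877 m.
v = −0.0576·151.1·0.99792·[1 + 0.0576·-0.06453/0.13877] = -8.4531 m/s.
|v| = 8.4531 m/s = 8453.1 mm/s.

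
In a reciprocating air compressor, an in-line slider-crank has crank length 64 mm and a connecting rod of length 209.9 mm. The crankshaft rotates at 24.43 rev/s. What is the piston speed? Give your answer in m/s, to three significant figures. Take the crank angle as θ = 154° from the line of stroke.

3.12

ω = 2π·24.4 = 153.5 rad/s
For an in-line slider-crank, x = r cosθ + √(L² − r² sin²θ), so v = −rω sinθ·[1 + r cosθ/√(L² − r² sin²θ)].
With r = 0.064 m, L = 0.2099 m, θ = 154°: √(L² − r² sin²θ) = 0.20802 m.
v = −0.064·153.5·0.43837·[1 + 0.064·-0.89879/0.20802] = -3.1156 m/s.
|v| = 3.1156 m/s.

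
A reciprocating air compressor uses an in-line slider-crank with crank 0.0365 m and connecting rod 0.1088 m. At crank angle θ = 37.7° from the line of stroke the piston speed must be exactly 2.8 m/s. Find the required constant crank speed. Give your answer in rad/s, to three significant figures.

98.7

For an in-line slider-crank, |v_piston| = rω|sinθ|·[1 + r cosθ/√(L² − r² sin²θ)].
With r = 0.0365 m, L = 0.1088 m, θ = 37.7°: the bracketed kinematic factor |dx/dθ| = 0.028374 m.
ω = v/|dx/dθ| = 2.8/0.028374 = 98.681 rad/s.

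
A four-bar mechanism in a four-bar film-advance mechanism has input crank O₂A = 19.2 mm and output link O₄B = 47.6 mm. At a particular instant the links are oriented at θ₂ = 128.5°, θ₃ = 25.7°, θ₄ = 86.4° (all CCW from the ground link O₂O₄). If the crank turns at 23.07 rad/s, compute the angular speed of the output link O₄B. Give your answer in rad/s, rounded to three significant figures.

ω₂ = 23.07 rad/s
Differentiating the loop-closure r₂e^{iθ₂}+r₃e^{iθ₃}=r₁+r₄e^{iθ₄} gives r₂ω₂e^{iθ₂}+r₃ω₃e^{iθ₃}=r₄ω₄e^{iθ₄}.
Eliminating the other unknown: ω₄ = r₂ω₂ sin(θ₂−θ₃) / [r₄ sin(θ₄−θ₃)].
Numerator sine = +0.97515; denominator sine = +0.87207.
Result = 0.0192·23.07·(+0.97515) / (0.0476·(+0.87207)) = +10.405 rad/s; magnitude 10.405 rad/s.

10.4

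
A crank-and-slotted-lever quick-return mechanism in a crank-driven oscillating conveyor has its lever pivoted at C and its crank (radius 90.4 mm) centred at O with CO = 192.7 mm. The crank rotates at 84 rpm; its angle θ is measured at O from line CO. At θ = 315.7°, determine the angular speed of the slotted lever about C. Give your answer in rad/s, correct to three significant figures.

ω = 8.796 rad/s (from 84 rpm).
Crank pin A relative to C: A = (d + r cosθ, r sinθ); lever angle φ = atan2(r sinθ, d + r cosθ).
Differentiating tanφ: φ̇ = rω(d cosθ + r)/(d² + r² + 2dr cosθ).
d² + r² + 2dr cosθ = |CA|² = 0.0702403 m²;  d cosθ + r = +0.22831 m.
|ω_lever| = |0.0904·8.796·+0.22831| / 0.0702403 = 2.5848 rad/s.

2.58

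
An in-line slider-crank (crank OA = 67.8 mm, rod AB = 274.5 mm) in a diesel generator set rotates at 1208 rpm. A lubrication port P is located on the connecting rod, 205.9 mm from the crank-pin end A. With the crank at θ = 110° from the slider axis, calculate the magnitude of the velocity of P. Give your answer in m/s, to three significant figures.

7.57

ω = 126.5 rad/s.  Crank-pin speed |V_A| = rω = 8.5768 m/s, perpendicular to OA.
Rod angle: sinφ = −(r/L) sinθ ⇒ φ = -13.421°; ω_rod = −rω cosθ/√(L²−r²sin²θ) = +10.986 rad/s.
V_P = V_A + ω_rod × AP, with AP = 0.2059 m along the rod.
Components: V_Px = −rω sinθ − a·ω_rod·sinφ = -7.5345 m/s;  V_Py = rω cosθ + a·ω_rod·cosφ = -0.73309 m/s.
|V_P| = √(V_Px² + V_Py²) = 7.5701 m/s.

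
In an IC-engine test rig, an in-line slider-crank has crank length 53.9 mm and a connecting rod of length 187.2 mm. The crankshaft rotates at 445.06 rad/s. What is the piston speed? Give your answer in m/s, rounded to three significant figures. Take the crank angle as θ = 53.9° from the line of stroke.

ω = 445.1 rad/s
For an in-line slider-crank, x = r cosθ + √(L² − r² sin²θ), so v = −rω sinθ·[1 + r cosθ/√(L² − r² sin²θ)].
With r = 0.0539 m, L = 0.1872 m, θ = 53.9°: √(L² − r² sin²θ) = 0.18206 m.
v = −0.0539·445.1·0.80799·[1 + 0.0539·0.58920/0.18206] = -22.764 m/s.
|v| = 22.764 m/s.

22.8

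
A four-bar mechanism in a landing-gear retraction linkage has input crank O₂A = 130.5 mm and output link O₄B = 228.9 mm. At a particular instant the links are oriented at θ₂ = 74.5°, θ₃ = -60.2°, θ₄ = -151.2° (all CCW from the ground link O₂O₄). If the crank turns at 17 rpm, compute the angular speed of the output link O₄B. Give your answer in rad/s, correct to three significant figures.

ω₂ = 1.78 rad/s (from 17 rpm).
Differentiating the loop-closure r₂e^{iθ₂}+r₃e^{iθ₃}=r₁+r₄e^{iθ₄} gives r₂ω₂e^{iθ₂}+r₃ω₃e^{iθ₃}=r₄ω₄e^{iθ₄}.
Eliminating the other unknown: ω₄ = r₂ω₂ sin(θ₂−θ₃) / [r₄ sin(θ₄−θ₃)].
Numerator sine = +0.71080; denominator sine = -0.99985.
Result = 0.1305·1.78·(+0.71080) / (0.2289·(-0.99985)) = -0.72153 rad/s; magnitude 0.72153 rad/s.

0.722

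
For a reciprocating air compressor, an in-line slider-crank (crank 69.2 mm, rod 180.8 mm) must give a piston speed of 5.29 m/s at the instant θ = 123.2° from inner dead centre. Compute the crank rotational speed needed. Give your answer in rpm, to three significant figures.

For an in-line slider-crank, |v_piston| = rω|sinθ|·[1 + r cosθ/√(L² − r² sin²θ)].
With r = 0.0692 m, L = 0.1808 m, θ = 123.2°: the bracketed kinematic factor |dx/dθ| = 0.045094 m.
ω = v/|dx/dθ| = 5.29/0.045094 = 117.31 rad/s.
N = 60ω/(2π) = 1120.2 rpm.

1120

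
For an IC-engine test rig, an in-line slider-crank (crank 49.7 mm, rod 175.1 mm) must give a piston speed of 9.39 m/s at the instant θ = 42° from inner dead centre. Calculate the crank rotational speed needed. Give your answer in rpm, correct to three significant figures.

For an in-line slider-crank, |v_piston| = rω|sinθ|·[1 + r cosθ/√(L² − r² sin²θ)].
With r = 0.0497 m, L = 0.1751 m, θ = 42°: the bracketed kinematic factor |dx/dθ| = 0.040401 m.
ω = v/|dx/dθ| = 9.39/0.040401 = 232.42 rad/s.
N = 60ω/(2π) = 2219.5 rpm.

2220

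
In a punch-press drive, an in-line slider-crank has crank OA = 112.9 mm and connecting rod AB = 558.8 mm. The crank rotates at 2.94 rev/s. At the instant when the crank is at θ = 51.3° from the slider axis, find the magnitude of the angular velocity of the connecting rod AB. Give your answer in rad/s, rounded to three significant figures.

ω = 18.47 rad/s (converted from 2.94 rev/s).
The rod makes angle φ with the slider axis where L sinφ = r sinθ; differentiating, L cosφ·φ̇ = r ω cosθ.
L cosφ = √(L² − r² sin²θ) = 0.55181 m.
|ω_rod| = r ω |cosθ| / √(L² − r² sin²θ) = 0.1129·18.47·0.62524/0.55181 = 2.3631 rad/s.

2.36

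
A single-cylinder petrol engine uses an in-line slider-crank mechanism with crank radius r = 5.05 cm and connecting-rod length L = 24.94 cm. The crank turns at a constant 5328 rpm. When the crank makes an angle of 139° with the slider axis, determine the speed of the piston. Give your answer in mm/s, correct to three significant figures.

15600

ω = 2π·5328/60 = 557.9 rad/s
For an in-line slider-crank, x = r cosθ + √(L² − r² sin²θ), so v = −rω sinθ·[1 + r cosθ/√(L² − r² sin²θ)].
With r = 0.0505 m, L = 0.2494 m, θ = 139°: √(L² − r² sin²θ) = 0.24719 m.
v = −0.0505·557.9·0.65606·[1 + 0.0505·-0.75471/0.24719] = -15.635 m/s.
|v| = 15.635 m/s = 15635 mm/s.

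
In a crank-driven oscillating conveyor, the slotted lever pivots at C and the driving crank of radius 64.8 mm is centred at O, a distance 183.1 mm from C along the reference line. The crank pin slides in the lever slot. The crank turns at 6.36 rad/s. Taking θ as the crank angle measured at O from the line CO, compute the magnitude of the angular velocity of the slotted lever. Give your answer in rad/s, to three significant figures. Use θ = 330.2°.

ω = 6.36 rad/s
Crank pin A relative to C: A = (d + r cosθ, r sinθ); lever angle φ = atan2(r sinθ, d + r cosθ).
Differentiating tanφ: φ̇ = rω(d cosθ + r)/(d² + r² + 2dr cosθ).
d² + r² + 2dr cosθ = |CA|² = 0.0583165 m²;  d cosθ + r = +0.22369 m.
|ω_lever| = |0.0648·6.36·+0.22369| / 0.0583165 = 1.5808 rad/s.

1.58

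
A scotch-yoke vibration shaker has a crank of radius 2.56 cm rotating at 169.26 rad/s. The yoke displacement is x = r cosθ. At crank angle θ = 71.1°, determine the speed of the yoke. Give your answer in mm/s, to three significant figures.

ω = 169.3 rad/s
x = r cosθ ⇒ ẋ = −rω sinθ.
|v| = rω|sinθ| = 0.0256·169.3·|sin 71.1°| = 4.0994 m/s = 4099.4 mm/s.

4100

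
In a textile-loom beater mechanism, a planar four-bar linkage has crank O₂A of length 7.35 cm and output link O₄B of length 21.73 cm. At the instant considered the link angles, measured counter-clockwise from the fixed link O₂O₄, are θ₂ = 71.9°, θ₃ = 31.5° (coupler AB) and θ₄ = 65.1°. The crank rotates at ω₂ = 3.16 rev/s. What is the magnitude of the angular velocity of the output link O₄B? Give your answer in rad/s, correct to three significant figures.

ω₂ = 19.85 rad/s (from 3.16 rev/s).
Differentiating the loop-closure r₂e^{iθ₂}+r₃e^{iθ₃}=r₁+r₄e^{iθ₄} gives r₂ω₂e^{iθ₂}+r₃ω₃e^{iθ₃}=r₄ω₄e^{iθ₄}.
Eliminating the other unknown: ω₄ = r₂ω₂ sin(θ₂−θ₃) / [r₄ sin(θ₄−θ₃)].
Numerator sine = +0.64812; denominator sine = +0.55339.
Result = 0.0735·19.85·(+0.64812) / (0.2173·(+0.55339)) = +7.8653 rad/s; magnitude 7.8653 rad/s.

7.87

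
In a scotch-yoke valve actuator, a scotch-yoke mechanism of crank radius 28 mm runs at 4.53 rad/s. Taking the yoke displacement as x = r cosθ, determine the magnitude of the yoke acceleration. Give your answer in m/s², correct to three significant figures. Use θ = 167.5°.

0.561

ω = 4.53 rad/s
x = r cosθ ⇒ ẍ = −rω² cosθ (ω constant).
|a| = rω²|cosθ| = 0.028·(4.53)²·|cos 167.5°| = 0.56097 m/s².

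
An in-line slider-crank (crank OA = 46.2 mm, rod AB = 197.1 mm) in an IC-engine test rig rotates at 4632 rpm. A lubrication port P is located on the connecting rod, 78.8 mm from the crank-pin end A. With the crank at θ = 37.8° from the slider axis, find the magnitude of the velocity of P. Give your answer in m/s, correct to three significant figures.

18.2

ω = 485.1 rad/s.  Crank-pin speed |V_A| = rω = 22.41 m/s, perpendicular to OA.
Rod angle: sinφ = −(r/L) sinθ ⇒ φ = -8.260°; ω_rod = −rω cosθ/√(L²−r²sin²θ) = -90.781 rad/s.
V_P = V_A + ω_rod × AP, with AP = 0.0788 m along the rod.
Components: V_Px = −rω sinθ − a·ω_rod·sinφ = -14.763 m/s;  V_Py = rω cosθ + a·ω_rod·cosφ = +10.628 m/s.
|V_P| = √(V_Px² + V_Py²) = 18.191 m/s.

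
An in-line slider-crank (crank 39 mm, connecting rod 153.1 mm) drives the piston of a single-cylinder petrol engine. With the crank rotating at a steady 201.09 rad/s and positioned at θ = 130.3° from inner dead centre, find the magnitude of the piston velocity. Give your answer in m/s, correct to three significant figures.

4.98

ω = 201.1 rad/s
For an in-line slider-crank, x = r cosθ + √(L² − r² sin²θ), so v = −rω sinθ·[1 + r cosθ/√(L² − r² sin²θ)].
With r = 0.039 m, L = 0.1531 m, θ = 130.3°: √(L² − r² sin²θ) = 0.15018 m.
v = −0.039·201.1·0.76267·[1 + 0.039·-0.64679/0.15018] = -4.9766 m/s.
|v| = 4.9766 m/s.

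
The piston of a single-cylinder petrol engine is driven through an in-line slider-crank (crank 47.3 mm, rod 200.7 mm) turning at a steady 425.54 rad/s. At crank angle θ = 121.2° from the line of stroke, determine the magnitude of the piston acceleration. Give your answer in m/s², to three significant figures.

ω = 425.5 rad/s
x(θ) = r cosθ + √(L² − r² sin²θ); with ω constant, a = ω²·d²x/dθ².
d²x/dθ² = −r cosθ − r²(cos2θ)/√u − r⁴ sin²2θ/(4u^{3/2}),  u = L² − r² sin²θ = 0.0386436 m².
Substituting r = 0.0473 m, L = 0.2007 m, θ = 121.2°: d²x/dθ² = +0.029646 m.
a = ω²·d²x/dθ² = (425.5)²·(+0.029646) = +5368.4 m/s²;  |a| = 5368.4 m/s².

5370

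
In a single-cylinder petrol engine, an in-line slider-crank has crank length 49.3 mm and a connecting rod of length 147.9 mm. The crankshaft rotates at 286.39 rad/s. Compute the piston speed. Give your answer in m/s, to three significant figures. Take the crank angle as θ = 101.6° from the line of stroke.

ω = 286.4 rad/s
For an in-line slider-crank, x = r cosθ + √(L² − r² sin²θ), so v = −rω sinθ·[1 + r cosθ/√(L² − r² sin²θ)].
With r = 0.0493 m, L = 0.1479 m, θ = 101.6°: √(L² − r² sin²θ) = 0.13979 m.
v = −0.0493·286.4·0.97958·[1 + 0.0493·-0.20108/0.13979] = -12.85 m/s.
|v| = 12.85 m/s.

12.8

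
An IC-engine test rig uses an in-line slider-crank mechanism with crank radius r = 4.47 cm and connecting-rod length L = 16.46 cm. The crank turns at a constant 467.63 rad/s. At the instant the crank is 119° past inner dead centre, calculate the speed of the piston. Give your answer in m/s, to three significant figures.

15.8

ω = 467.6 rad/s
For an in-line slider-crank, x = r cosθ + √(L² − r² sin²θ), so v = −rω sinθ·[1 + r cosθ/√(L² − r² sin²θ)].
With r = 0.0447 m, L = 0.1646 m, θ = 119°: √(L² − r² sin²θ) = 0.15989 m.
v = −0.0447·467.6·0.87462·[1 + 0.0447·-0.48481/0.15989] = -15.804 m/s.
|v| = 15.804 m/s.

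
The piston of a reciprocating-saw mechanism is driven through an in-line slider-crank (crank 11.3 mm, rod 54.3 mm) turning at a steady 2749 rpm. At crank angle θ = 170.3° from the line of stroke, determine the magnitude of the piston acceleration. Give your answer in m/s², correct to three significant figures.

ω = 2π·2749/60 = 287.9 rad/s
x(θ) = r cosθ + √(L² − r² sin²θ); with ω constant, a = ω²·d²x/dθ².
d²x/dθ² = −r cosθ − r²(cos2θ)/√u − r⁴ sin²2θ/(4u^{3/2}),  u = L² − r² sin²θ = 0.00294487 m².
Substituting r = 0.0113 m, L = 0.0543 m, θ = 170.3°: d²x/dθ² = +0.0089162 m.
a = ω²·d²x/dθ² = (287.9)²·(+0.0089162) = +738.9 m/s²;  |a| = 738.9 m/s².

739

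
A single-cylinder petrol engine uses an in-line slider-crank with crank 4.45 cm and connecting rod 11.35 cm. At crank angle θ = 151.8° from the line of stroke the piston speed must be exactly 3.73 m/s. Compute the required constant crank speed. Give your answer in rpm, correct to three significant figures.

2610

For an in-line slider-crank, |v_piston| = rω|sinθ|·[1 + r cosθ/√(L² − r² sin²θ)].
With r = 0.0445 m, L = 0.1135 m, θ = 151.8°: the bracketed kinematic factor |dx/dθ| = 0.013634 m.
ω = v/|dx/dθ| = 3.73/0.013634 = 273.57 rad/s.
N = 60ω/(2π) = 2612.4 rpm.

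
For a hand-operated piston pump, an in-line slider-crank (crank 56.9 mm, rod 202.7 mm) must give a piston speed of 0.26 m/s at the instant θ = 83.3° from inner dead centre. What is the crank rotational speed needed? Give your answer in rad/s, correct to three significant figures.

For an in-line slider-crank, |v_piston| = rω|sinθ|·[1 + r cosθ/√(L² − r² sin²θ)].
With r = 0.0569 m, L = 0.2027 m, θ = 83.3°: the bracketed kinematic factor |dx/dθ| = 0.058439 m.
ω = v/|dx/dθ| = 0.26/0.058439 = 4.4491 rad/s.

4.45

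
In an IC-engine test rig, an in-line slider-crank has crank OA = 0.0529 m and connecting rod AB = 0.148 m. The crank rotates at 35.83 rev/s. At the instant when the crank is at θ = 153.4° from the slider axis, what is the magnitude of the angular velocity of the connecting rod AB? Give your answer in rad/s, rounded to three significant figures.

72.9

ω = 225.1 rad/s (converted from 35.83 rev/s).
The rod makes angle φ with the slider axis where L sinφ = r sinθ; differentiating, L cosφ·φ̇ = r ω cosθ.
L cosφ = √(L² − r² sin²θ) = 0.14609 m.
|ω_rod| = r ω |cosθ| / √(L² − r² sin²θ) = 0.0529·225.1·0.89415/0.14609 = 72.89 rad/s.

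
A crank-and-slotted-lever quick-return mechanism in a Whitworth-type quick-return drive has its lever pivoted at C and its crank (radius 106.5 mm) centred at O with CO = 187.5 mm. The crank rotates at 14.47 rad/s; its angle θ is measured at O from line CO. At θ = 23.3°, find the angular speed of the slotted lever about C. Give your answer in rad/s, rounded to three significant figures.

ω = 14.47 rad/s
Crank pin A relative to C: A = (d + r cosθ, r sinθ); lever angle φ = atan2(r sinθ, d + r cosθ).
Differentiating tanφ: φ̇ = rω(d cosθ + r)/(d² + r² + 2dr cosθ).
d² + r² + 2dr cosθ = |CA|² = 0.083179 m²;  d cosθ + r = +0.27871 m.
|ω_lever| = |0.1065·14.47·+0.27871| / 0.083179 = 5.1636 rad/s.

5.16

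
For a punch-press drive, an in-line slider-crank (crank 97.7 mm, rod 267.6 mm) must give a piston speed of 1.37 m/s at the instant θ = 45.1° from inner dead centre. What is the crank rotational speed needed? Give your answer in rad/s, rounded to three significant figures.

15.6

For an in-line slider-crank, |v_piston| = rω|sinθ|·[1 + r cosθ/√(L² − r² sin²θ)].
With r = 0.0977 m, L = 0.2676 m, θ = 45.1°: the bracketed kinematic factor |dx/dθ| = 0.087668 m.
ω = v/|dx/dθ| = 1.37/0.087668 = 15.627 rad/s.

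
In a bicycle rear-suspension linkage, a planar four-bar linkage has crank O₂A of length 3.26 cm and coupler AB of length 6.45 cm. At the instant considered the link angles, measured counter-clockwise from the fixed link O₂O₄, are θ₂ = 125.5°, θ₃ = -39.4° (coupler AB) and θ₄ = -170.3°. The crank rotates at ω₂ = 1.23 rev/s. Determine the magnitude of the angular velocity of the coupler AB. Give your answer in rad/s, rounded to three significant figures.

4.65

ω₂ = 7.728 rad/s (from 1.23 rev/s).
Differentiating the loop-closure r₂e^{iθ₂}+r₃e^{iθ₃}=r₁+r₄e^{iθ₄} gives r₂ω₂e^{iθ₂}+r₃ω₃e^{iθ₃}=r₄ω₄e^{iθ₄}.
Eliminating the other unknown: ω₃ = r₂ω₂ sin(θ₄−θ₂) / [r₃ sin(θ₃−θ₄)].
Numerator sine = +0.90032; denominator sine = +0.75585.
Result = 0.0326·7.728·(+0.90032) / (0.0645·(+0.75585)) = +4.6527 rad/s; magnitude 4.6527 rad/s.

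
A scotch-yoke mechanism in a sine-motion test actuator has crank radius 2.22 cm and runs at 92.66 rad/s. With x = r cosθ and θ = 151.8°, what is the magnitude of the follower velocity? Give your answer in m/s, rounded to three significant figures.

0.972

ω = 92.66 rad/s
x = r cosθ ⇒ ẋ = −rω sinθ.
|v| = rω|sinθ| = 0.0222·92.66·|sin 151.8°| = 0.97206 m/s.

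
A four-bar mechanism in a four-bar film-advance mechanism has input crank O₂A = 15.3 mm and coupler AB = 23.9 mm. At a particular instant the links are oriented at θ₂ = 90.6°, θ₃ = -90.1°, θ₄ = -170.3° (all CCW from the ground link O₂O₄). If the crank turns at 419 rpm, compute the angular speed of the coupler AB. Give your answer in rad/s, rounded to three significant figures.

28.1

ω₂ = 43.88 rad/s (from 419 rpm).
Differentiating the loop-closure r₂e^{iθ₂}+r₃e^{iθ₃}=r₁+r₄e^{iθ₄} gives r₂ω₂e^{iθ₂}+r₃ω₃e^{iθ₃}=r₄ω₄e^{iθ₄}.
Eliminating the other unknown: ω₃ = r₂ω₂ sin(θ₄−θ₂) / [r₃ sin(θ₃−θ₄)].
Numerator sine = +0.98741; denominator sine = +0.98541.
Result = 0.0153·43.88·(+0.98741) / (0.0239·(+0.98541)) = +28.146 rad/s; magnitude 28.146 rad/s.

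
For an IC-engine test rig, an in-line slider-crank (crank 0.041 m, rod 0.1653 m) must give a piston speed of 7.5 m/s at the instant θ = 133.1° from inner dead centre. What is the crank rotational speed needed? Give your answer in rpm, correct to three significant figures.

For an in-line slider-crank, |v_piston| = rω|sinθ|·[1 + r cosθ/√(L² − r² sin²θ)].
With r = 0.041 m, L = 0.1653 m, θ = 133.1°: the bracketed kinematic factor |dx/dθ| = 0.024778 m.
ω = v/|dx/dθ| = 7.5/0.024778 = 302.69 rad/s.
N = 60ω/(2π) = 2890.5 rpm.

2890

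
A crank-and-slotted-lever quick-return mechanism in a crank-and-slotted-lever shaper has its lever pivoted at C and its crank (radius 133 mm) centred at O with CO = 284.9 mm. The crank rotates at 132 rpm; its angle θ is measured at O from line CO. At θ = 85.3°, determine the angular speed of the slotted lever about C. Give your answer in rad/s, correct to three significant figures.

2.74

ω = 13.82 rad/s (from 132 rpm).
Crank pin A relative to C: A = (d + r cosθ, r sinθ); lever angle φ = atan2(r sinθ, d + r cosθ).
Differentiating tanφ: φ̇ = rω(d cosθ + r)/(d² + r² + 2dr cosθ).
d² + r² + 2dr cosθ = |CA|² = 0.105067 m²;  d cosθ + r = +0.15634 m.
|ω_lever| = |0.133·13.82·+0.15634| / 0.105067 = 2.7357 rad/s.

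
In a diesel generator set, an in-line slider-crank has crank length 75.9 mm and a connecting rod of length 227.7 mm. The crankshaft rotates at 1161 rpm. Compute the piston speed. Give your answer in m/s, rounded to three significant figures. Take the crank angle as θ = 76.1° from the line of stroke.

ω = 2π·1161/60 = 121.6 rad/s
For an in-line slider-crank, x = r cosθ + √(L² − r² sin²θ), so v = −rω sinθ·[1 + r cosθ/√(L² − r² sin²θ)].
With r = 0.0759 m, L = 0.2277 m, θ = 76.1°: √(L² − r² sin²θ) = 0.21545 m.
v = −0.0759·121.6·0.97072·[1 + 0.0759·0.24023/0.21545] = -9.7157 m/s.
|v| = 9.7157 m/s.

9.72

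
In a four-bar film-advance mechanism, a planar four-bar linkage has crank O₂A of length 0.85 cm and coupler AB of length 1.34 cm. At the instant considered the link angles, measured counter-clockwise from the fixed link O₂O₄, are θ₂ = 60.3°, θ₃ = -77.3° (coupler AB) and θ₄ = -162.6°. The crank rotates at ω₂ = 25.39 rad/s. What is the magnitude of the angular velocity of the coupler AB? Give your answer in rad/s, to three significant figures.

ω₂ = 25.39 rad/s
Differentiating the loop-closure r₂e^{iθ₂}+r₃e^{iθ₃}=r₁+r₄e^{iθ₄} gives r₂ω₂e^{iθ₂}+r₃ω₃e^{iθ₃}=r₄ω₄e^{iθ₄}.
Eliminating the other unknown: ω₃ = r₂ω₂ sin(θ₄−θ₂) / [r₃ sin(θ₃−θ₄)].
Numerator sine = +0.68072; denominator sine = +0.99664.
Result = 0.0085·25.39·(+0.68072) / (0.0134·(+0.99664)) = +11 rad/s; magnitude 11 rad/s.

11.0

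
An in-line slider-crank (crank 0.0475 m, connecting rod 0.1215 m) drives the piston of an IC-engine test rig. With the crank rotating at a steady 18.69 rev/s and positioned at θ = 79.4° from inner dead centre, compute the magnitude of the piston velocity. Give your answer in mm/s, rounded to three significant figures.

5910

ω = 2π·18.7 = 117.4 rad/s
For an in-line slider-crank, x = r cosθ + √(L² − r² sin²θ), so v = −rω sinθ·[1 + r cosθ/√(L² − r² sin²θ)].
With r = 0.0475 m, L = 0.1215 m, θ = 79.4°: √(L² − r² sin²θ) = 0.11217 m.
v = −0.0475·117.4·0.98294·[1 + 0.0475·0.18395/0.11217] = -5.91 m/s.
|v| = 5.91 m/s = 5910 mm/s.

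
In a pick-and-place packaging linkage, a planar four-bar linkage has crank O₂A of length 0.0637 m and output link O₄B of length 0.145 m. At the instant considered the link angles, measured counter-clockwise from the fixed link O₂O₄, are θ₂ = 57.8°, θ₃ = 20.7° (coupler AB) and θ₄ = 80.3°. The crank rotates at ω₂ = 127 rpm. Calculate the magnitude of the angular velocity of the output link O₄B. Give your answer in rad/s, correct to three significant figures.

ω₂ = 13.3 rad/s (from 127 rpm).
Differentiating the loop-closure r₂e^{iθ₂}+r₃e^{iθ₃}=r₁+r₄e^{iθ₄} gives r₂ω₂e^{iθ₂}+r₃ω₃e^{iθ₃}=r₄ω₄e^{iθ₄}.
Eliminating the other unknown: ω₄ = r₂ω₂ sin(θ₂−θ₃) / [r₄ sin(θ₄−θ₃)].
Numerator sine = +0.60321; denominator sine = +0.86251.
Result = 0.0637·13.3·(+0.60321) / (0.145·(+0.86251)) = +4.0861 rad/s; magnitude 4.0861 rad/s.

4.09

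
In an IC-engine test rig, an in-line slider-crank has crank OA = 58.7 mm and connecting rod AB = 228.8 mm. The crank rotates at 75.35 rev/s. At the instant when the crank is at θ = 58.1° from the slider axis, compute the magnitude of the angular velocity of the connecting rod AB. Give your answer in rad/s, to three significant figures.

ω = 473.4 rad/s (converted from 75.35 rev/s).
The rod makes angle φ with the slider axis where L sinφ = r sinθ; differentiating, L cosφ·φ̇ = r ω cosθ.
L cosφ = √(L² − r² sin²θ) = 0.22331 m.
|ω_rod| = r ω |cosθ| / √(L² − r² sin²θ) = 0.0587·473.4·0.52844/0.22331 = 65.765 rad/s.

65.8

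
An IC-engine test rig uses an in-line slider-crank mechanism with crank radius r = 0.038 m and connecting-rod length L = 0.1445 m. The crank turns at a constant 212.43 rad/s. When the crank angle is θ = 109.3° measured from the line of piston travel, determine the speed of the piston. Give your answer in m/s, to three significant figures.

ω = 212.4 rad/s
For an in-line slider-crank, x = r cosθ + √(L² − r² sin²θ), so v = −rω sinθ·[1 + r cosθ/√(L² − r² sin²θ)].
With r = 0.038 m, L = 0.1445 m, θ = 109.3°: √(L² − r² sin²θ) = 0.13998 m.
v = −0.038·212.4·0.94380·[1 + 0.038·-0.33051/0.13998] = -6.9351 m/s.
|v| = 6.9351 m/s.

6.94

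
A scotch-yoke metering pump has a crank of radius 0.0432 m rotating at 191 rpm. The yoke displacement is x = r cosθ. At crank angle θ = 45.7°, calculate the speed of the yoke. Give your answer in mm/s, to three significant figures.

ω = 20 rad/s (from 191 rpm).
x = r cosθ ⇒ ẋ = −rω sinθ.
|v| = rω|sinθ| = 0.0432·20·|sin 45.7°| = 0.6184 m/s = 618.4 mm/s.

618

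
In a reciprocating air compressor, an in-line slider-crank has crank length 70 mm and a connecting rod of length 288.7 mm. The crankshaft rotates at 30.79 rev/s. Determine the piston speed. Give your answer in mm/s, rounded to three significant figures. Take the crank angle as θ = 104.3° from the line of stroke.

12300

ω = 2π·30.8 = 193.5 rad/s
For an in-line slider-crank, x = r cosθ + √(L² − r² sin²θ), so v = −rω sinθ·[1 + r cosθ/√(L² − r² sin²θ)].
With r = 0.07 m, L = 0.2887 m, θ = 104.3°: √(L² − r² sin²θ) = 0.28062 m.
v = −0.07·193.5·0.96902·[1 + 0.07·-0.24700/0.28062] = -12.314 m/s.
|v| = 12.314 m/s = 12314 mm/s.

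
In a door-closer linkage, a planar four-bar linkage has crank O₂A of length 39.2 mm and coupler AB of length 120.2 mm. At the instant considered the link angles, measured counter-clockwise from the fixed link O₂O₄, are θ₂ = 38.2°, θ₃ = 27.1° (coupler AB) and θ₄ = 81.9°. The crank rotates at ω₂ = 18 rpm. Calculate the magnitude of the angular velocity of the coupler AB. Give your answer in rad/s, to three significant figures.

0.520

ω₂ = 1.885 rad/s (from 18 rpm).
Differentiating the loop-closure r₂e^{iθ₂}+r₃e^{iθ₃}=r₁+r₄e^{iθ₄} gives r₂ω₂e^{iθ₂}+r₃ω₃e^{iθ₃}=r₄ω₄e^{iθ₄}.
Eliminating the other unknown: ω₃ = r₂ω₂ sin(θ₄−θ₂) / [r₃ sin(θ₃−θ₄)].
Numerator sine = +0.69088; denominator sine = -0.81714.
Result = 0.0392·1.885·(+0.69088) / (0.1202·(-0.81714)) = -0.51974 rad/s; magnitude 0.51974 rad/s.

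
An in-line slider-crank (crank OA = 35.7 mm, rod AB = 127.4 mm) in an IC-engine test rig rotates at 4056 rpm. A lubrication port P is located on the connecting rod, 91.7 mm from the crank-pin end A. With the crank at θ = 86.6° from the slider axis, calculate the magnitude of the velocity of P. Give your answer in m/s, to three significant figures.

ω = 424.7 rad/s.  Crank-pin speed |V_A| = rω = 15.163 m/s, perpendicular to OA.
Rod angle: sinφ = −(r/L) sinθ ⇒ φ = -16.244°; ω_rod = −rω cosθ/√(L²−r²sin²θ) = -7.3522 rad/s.
V_P = V_A + ω_rod × AP, with AP = 0.0917 m along the rod.
Components: V_Px = −rω sinθ − a·ω_rod·sinφ = -15.325 m/s;  V_Py = rω cosθ + a·ω_rod·cosφ = +0.252 m/s.
|V_P| = √(V_Px² + V_Py²) = 15.327 m/s.

15.3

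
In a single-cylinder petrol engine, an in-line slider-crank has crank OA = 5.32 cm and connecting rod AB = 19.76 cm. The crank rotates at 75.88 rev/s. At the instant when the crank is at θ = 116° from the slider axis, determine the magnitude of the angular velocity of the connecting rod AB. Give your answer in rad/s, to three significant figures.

58.0

ω = 476.8 rad/s (converted from 75.88 rev/s).
The rod makes angle φ with the slider axis where L sinφ = r sinθ; differentiating, L cosφ·φ̇ = r ω cosθ.
L cosφ = √(L² − r² sin²θ) = 0.19173 m.
|ω_rod| = r ω |cosθ| / √(L² − r² sin²θ) = 0.0532·476.8·0.43837/0.19173 = 57.993 rad/s.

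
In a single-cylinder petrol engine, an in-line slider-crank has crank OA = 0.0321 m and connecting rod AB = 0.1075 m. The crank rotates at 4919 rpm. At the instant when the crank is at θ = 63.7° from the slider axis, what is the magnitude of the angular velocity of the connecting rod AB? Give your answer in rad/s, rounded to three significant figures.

70.7

ω = 515.1 rad/s (converted from 4919 rpm).
The rod makes angle φ with the slider axis where L sinφ = r sinθ; differentiating, L cosφ·φ̇ = r ω cosθ.
L cosφ = √(L² − r² sin²θ) = 0.10358 m.
|ω_rod| = r ω |cosθ| / √(L² − r² sin²θ) = 0.0321·515.1·0.44307/0.10358 = 70.733 rad/s.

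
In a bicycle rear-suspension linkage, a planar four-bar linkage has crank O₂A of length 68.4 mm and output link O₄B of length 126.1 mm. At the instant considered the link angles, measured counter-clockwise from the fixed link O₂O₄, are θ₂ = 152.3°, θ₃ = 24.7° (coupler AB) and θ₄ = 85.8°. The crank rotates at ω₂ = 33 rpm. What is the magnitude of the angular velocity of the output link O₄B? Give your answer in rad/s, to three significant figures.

ω₂ = 3.456 rad/s (from 33 rpm).
Differentiating the loop-closure r₂e^{iθ₂}+r₃e^{iθ₃}=r₁+r₄e^{iθ₄} gives r₂ω₂e^{iθ₂}+r₃ω₃e^{iθ₃}=r₄ω₄e^{iθ₄}.
Eliminating the other unknown: ω₄ = r₂ω₂ sin(θ₂−θ₃) / [r₄ sin(θ₄−θ₃)].
Numerator sine = +0.79229; denominator sine = +0.87546.
Result = 0.0684·3.456·(+0.79229) / (0.1261·(+0.87546)) = +1.6964 rad/s; magnitude 1.6964 rad/s.

1.70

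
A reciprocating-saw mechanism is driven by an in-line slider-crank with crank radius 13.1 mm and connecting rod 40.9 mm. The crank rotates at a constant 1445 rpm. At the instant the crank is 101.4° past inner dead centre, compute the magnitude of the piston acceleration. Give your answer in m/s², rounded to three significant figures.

152

ω = 2π·1445/60 = 151.3 rad/s
x(θ) = r cosθ + √(L² − r² sin²θ); with ω constant, a = ω²·d²x/dθ².
d²x/dθ² = −r cosθ − r²(cos2θ)/√u − r⁴ sin²2θ/(4u^{3/2}),  u = L² − r² sin²θ = 0.0015079 m².
Substituting r = 0.0131 m, L = 0.0409 m, θ = 101.4°: d²x/dθ² = +0.0066444 m.
a = ω²·d²x/dθ² = (151.3)²·(+0.0066444) = +152.14 m/s²;  |a| = 152.14 m/s².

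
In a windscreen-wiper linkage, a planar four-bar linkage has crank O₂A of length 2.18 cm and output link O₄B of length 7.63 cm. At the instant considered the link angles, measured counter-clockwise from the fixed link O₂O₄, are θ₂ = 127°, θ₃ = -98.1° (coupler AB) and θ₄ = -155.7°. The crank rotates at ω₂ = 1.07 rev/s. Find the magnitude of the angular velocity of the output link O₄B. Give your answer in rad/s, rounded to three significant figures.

1.61

ω₂ = 6.723 rad/s (from 1.07 rev/s).
Differentiating the loop-closure r₂e^{iθ₂}+r₃e^{iθ₃}=r₁+r₄e^{iθ₄} gives r₂ω₂e^{iθ₂}+r₃ω₃e^{iθ₃}=r₄ω₄e^{iθ₄}.
Eliminating the other unknown: ω₄ = r₂ω₂ sin(θ₂−θ₃) / [r₄ sin(θ₄−θ₃)].
Numerator sine = -0.70834; denominator sine = -0.84433.
Result = 0.0218·6.723·(-0.70834) / (0.0763·(-0.84433)) = +1.6115 rad/s; magnitude 1.6115 rad/s.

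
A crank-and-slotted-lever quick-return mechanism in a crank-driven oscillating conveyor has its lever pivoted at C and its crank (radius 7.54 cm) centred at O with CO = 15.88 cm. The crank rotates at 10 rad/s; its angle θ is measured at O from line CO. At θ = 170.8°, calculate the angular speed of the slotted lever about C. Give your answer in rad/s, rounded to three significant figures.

ω = 10 rad/s
Crank pin A relative to C: A = (d + r cosθ, r sinθ); lever angle φ = atan2(r sinθ, d + r cosθ).
Differentiating tanφ: φ̇ = rω(d cosθ + r)/(d² + r² + 2dr cosθ).
d² + r² + 2dr cosθ = |CA|² = 0.00726361 m²;  d cosθ + r = -0.081357 m.
|ω_lever| = |0.0754·10·-0.081357| / 0.00726361 = 8.4453 rad/s.

8.45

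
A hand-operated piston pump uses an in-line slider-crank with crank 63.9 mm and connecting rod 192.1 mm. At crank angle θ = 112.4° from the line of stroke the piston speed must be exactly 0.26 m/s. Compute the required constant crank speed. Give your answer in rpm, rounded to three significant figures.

48.5

For an in-line slider-crank, |v_piston| = rω|sinθ|·[1 + r cosθ/√(L² − r² sin²θ)].
With r = 0.0639 m, L = 0.1921 m, θ = 112.4°: the bracketed kinematic factor |dx/dθ| = 0.051208 m.
ω = v/|dx/dθ| = 0.26/0.051208 = 5.0773 rad/s.
N = 60ω/(2π) = 48.485 rpm.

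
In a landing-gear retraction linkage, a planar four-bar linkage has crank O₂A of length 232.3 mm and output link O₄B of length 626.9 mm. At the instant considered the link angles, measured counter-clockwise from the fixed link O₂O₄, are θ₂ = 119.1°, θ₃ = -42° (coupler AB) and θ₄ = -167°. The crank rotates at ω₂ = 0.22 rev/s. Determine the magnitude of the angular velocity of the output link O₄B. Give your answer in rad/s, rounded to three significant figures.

ω₂ = 1.382 rad/s (from 0.22 rev/s).
Differentiating the loop-closure r₂e^{iθ₂}+r₃e^{iθ₃}=r₁+r₄e^{iθ₄} gives r₂ω₂e^{iθ₂}+r₃ω₃e^{iθ₃}=r₄ω₄e^{iθ₄}.
Eliminating the other unknown: ω₄ = r₂ω₂ sin(θ₂−θ₃) / [r₄ sin(θ₄−θ₃)].
Numerator sine = +0.32392; denominator sine = -0.81915.
Result = 0.2323·1.382·(+0.32392) / (0.6269·(-0.81915)) = -0.20255 rad/s; magnitude 0.20255 rad/s.

0.203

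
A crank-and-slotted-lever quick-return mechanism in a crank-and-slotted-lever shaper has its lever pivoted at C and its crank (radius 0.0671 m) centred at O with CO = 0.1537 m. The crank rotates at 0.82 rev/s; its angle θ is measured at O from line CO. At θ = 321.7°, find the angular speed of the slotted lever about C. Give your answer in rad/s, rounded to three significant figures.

1.46

ω = 5.152 rad/s (from 0.82 rev/s).
Crank pin A relative to C: A = (d + r cosθ, r sinθ); lever angle φ = atan2(r sinθ, d + r cosθ).
Differentiating tanφ: φ̇ = rω(d cosθ + r)/(d² + r² + 2dr cosθ).
d² + r² + 2dr cosθ = |CA|² = 0.0443133 m²;  d cosθ + r = +0.18772 m.
|ω_lever| = |0.0671·5.152·+0.18772| / 0.0443133 = 1.4645 rad/s.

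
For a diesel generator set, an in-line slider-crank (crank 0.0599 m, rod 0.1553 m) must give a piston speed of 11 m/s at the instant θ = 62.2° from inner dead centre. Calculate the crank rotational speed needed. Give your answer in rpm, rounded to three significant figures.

1660

For an in-line slider-crank, |v_piston| = rω|sinθ|·[1 + r cosθ/√(L² − r² sin²θ)].
With r = 0.0599 m, L = 0.1553 m, θ = 62.2°: the bracketed kinematic factor |dx/dθ| = 0.063126 m.
ω = v/|dx/dθ| = 11/0.063126 = 174.25 rad/s.
N = 60ω/(2π) = 1664 rpm.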